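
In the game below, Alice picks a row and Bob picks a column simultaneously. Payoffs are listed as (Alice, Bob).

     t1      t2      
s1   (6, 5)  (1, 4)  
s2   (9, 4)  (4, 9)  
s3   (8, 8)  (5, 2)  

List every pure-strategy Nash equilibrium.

There is no pure-strategy Nash equilibrium

Check mutual best responses: a cell is a NE iff neither player can gain by unilaterally deviating.
Alice's best responses — vs t1: s2 (payoff 9); vs t2: s3 (payoff 5).
Bob's best responses — vs s1: t1 (payoff 5); vs s2: t2 (payoff 9); vs s3: t1 (payoff 8).
No cell has both players best-responding. For instance, Alice's best reply to t1 is s2, but against s2 Bob prefers t2 over t1.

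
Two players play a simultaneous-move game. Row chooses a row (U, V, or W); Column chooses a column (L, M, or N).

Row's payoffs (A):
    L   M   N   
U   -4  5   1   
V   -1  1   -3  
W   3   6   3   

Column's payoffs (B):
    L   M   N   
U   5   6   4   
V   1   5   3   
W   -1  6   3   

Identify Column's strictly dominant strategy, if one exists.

Check whether one of Column's strategies beats all alternatives regardless of what the opponent does.
M strictly dominates: vs U: 6 > each of {5, 4}; vs V: 5 > each of {1, 3}; vs W: 6 > each of {-1, 3}.

M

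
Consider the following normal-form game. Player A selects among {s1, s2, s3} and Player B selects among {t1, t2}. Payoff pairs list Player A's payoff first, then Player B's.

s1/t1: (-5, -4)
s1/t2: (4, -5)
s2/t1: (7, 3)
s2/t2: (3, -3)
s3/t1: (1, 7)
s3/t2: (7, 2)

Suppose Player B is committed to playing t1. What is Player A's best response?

With Player B fixed at t1, Player A's payoffs are: s1 → -5, s2 → 7, s3 → 1.
The maximum is 7, achieved by s2.

s2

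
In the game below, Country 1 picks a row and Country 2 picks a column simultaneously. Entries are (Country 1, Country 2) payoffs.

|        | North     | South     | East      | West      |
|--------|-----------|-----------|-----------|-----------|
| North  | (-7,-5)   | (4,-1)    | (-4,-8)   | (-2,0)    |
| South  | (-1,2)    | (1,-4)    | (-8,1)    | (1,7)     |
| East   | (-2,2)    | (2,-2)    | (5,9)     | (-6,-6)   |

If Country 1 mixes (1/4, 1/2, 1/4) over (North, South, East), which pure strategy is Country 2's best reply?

Country 2's best reply maximizes expected payoff against the mix.
North: (1/4)·(-5) + (1/2)·2 + (1/4)·2 = 1/4
South: (1/4)·(-1) + (1/2)·(-4) + (1/4)·(-2) = -11/4
East: (1/4)·(-8) + (1/2)·1 + (1/4)·9 = 3/4
West: (1/4)·0 + (1/2)·7 + (1/4)·(-6) = 2
Highest expected payoff is 2, from West.

West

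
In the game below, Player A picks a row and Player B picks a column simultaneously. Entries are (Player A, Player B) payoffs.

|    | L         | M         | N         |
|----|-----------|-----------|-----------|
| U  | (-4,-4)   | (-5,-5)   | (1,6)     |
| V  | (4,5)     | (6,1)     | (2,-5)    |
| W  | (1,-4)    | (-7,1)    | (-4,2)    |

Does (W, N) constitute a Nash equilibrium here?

No

Holding Player B at N: Player A gets -4 from W but could get 2 by switching to V. Player A has a profitable deviation.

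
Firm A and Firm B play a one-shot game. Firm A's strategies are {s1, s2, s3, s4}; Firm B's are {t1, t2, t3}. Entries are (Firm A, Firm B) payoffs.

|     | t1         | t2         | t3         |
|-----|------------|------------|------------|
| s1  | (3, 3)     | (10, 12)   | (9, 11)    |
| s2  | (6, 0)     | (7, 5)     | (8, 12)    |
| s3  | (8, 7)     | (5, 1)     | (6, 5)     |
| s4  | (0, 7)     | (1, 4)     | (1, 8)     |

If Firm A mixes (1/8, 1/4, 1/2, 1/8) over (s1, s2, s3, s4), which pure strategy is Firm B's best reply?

Compute Firm B's expected payoff from each pure strategy against the given mix.
t1: (1/8)·3 + (1/4)·0 + (1/2)·7 + (1/8)·7 = 19/4
t2: (1/8)·12 + (1/4)·5 + (1/2)·1 + (1/8)·4 = 15/4
t3: (1/8)·11 + (1/4)·12 + (1/2)·5 + (1/8)·8 = 63/8
Highest expected payoff is 63/8, from t3.

t3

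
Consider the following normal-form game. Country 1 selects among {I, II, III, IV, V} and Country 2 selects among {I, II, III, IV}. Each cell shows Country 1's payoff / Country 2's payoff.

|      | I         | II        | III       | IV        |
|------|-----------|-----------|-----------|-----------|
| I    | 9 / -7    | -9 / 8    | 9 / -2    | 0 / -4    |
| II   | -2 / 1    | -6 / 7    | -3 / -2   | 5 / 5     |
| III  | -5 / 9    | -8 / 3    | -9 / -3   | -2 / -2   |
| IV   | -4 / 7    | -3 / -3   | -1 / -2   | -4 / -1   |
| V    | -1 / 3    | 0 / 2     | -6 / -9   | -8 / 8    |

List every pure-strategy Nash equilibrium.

Check mutual best responses: a cell is a NE iff neither player can gain by unilaterally deviating.
Country 1's best responses — vs I: I (payoff 9); vs II: V (payoff 0); vs III: I (payoff 9); vs IV: II (payoff 5).
Country 2's best responses — vs I: II (payoff 8); vs II: II (payoff 7); vs III: I (payoff 9); vs IV: I (payoff 7); vs V: IV (payoff 8).
No cell has both players best-responding. For instance, Country 1's best reply to III is I, but against I Country 2 prefers II over III.

There is no pure-strategy Nash equilibrium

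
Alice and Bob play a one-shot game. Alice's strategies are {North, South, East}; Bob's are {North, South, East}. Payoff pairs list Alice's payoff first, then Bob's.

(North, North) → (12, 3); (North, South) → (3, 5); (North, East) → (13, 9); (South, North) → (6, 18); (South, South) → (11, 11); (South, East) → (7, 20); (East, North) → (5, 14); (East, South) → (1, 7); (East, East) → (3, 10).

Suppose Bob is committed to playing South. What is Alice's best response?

With Bob fixed at South, Alice's payoffs are: North → 3, South → 11, East → 1.
The maximum is 11, achieved by South.

South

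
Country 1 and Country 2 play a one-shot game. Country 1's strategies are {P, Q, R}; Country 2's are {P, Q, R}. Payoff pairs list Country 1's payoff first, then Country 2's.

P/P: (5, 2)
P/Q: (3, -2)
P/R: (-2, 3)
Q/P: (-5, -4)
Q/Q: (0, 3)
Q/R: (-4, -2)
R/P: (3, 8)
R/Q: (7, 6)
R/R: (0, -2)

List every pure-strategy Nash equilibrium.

No pure-strategy Nash equilibrium

A profile is a Nash equilibrium when each player is best-responding to the other.
Country 1's best responses — vs P: P (payoff 5); vs Q: R (payoff 7); vs R: R (payoff 0).
Country 2's best responses — vs P: R (payoff 3); vs Q: Q (payoff 3); vs R: P (payoff 8).
No cell has both players best-responding. For instance, Country 1's best reply to P is P, but against P Country 2 prefers R over P.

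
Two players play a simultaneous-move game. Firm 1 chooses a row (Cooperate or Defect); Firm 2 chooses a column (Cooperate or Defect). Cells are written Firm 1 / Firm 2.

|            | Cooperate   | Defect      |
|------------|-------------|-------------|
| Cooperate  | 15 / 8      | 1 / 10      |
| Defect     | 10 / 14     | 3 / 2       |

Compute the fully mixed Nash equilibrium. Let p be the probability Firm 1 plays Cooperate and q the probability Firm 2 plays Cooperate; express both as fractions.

In a mixed NE each player is indifferent between their pure strategies, so the opponent's mix sets the indifference.
Firm 2 indifferent between Cooperate and Defect: p·8 + (1−p)·14 = p·10 + (1−p)·2 ⟹ 14 + (-6)p = 2 + 8p ⟹ p = 6/7.
Firm 1 indifferent between Cooperate and Defect: q·15 + (1−q)·1 = q·10 + (1−q)·3 ⟹ 1 + 14q = 3 + 7q ⟹ q = 2/7.

p = 6/7, q = 2/7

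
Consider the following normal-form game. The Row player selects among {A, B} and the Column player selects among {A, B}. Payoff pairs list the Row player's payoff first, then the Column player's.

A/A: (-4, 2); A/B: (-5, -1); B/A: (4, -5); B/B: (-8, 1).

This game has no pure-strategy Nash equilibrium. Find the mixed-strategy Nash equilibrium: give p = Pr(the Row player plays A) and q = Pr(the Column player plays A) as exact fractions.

p = 2/3, q = 3/11

Each player's mixing probability is pinned down by making the *other* player indifferent.
The Column player indifferent between A and B: p·2 + (1−p)·(-5) = p·(-1) + (1−p)·1 ⟹ (-5) + 7p = 1 + (-2)p ⟹ p = 2/3.
The Row player indifferent between A and B: q·(-4) + (1−q)·(-5) = q·4 + (1−q)·(-8) ⟹ (-5) + 1q = (-8) + 12q ⟹ q = 3/11.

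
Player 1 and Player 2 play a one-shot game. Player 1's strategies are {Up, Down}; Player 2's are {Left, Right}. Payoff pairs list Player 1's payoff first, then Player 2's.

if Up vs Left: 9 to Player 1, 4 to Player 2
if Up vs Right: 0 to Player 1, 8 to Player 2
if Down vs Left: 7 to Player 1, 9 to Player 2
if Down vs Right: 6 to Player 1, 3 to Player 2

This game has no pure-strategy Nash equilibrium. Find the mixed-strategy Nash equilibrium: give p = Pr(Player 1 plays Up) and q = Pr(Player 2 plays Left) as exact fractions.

p = 3/5, q = 3/4

Each player's mixing probability is pinned down by making the *other* player indifferent.
Player 2 indifferent between Left and Right: p·4 + (1−p)·9 = p·8 + (1−p)·3 ⟹ 9 + (-5)p = 3 + 5p ⟹ p = 3/5.
Player 1 indifferent between Up and Down: q·9 + (1−q)·0 = q·7 + (1−q)·6 ⟹ 0 + 9q = 6 + 1q ⟹ q = 3/4.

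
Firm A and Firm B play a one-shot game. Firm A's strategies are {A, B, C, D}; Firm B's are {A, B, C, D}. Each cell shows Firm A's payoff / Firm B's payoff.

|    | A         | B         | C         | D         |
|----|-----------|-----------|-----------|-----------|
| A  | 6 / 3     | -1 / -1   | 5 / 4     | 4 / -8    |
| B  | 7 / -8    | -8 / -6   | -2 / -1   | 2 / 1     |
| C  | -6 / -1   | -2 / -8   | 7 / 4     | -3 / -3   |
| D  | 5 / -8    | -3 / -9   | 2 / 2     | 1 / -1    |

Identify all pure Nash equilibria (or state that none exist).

A profile is a Nash equilibrium when each player is best-responding to the other.
Firm A's best responses — vs A: B (payoff 7); vs B: A (payoff -1); vs C: C (payoff 7); vs D: A (payoff 4).
Firm B's best responses — vs A: C (payoff 4); vs B: D (payoff 1); vs C: C (payoff 4); vs D: C (payoff 2).
The only mutual best response is (C, C); neither player gains by switching there.

(C, C)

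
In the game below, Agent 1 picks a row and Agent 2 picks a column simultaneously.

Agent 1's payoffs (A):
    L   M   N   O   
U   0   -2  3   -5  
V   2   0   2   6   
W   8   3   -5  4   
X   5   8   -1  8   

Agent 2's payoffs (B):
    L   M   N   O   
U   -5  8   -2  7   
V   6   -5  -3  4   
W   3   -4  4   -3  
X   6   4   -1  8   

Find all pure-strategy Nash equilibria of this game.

(X, O)

Find each player's best response to every opponent strategy; NE are the intersections.
Agent 1's best responses — vs L: W (payoff 8); vs M: X (payoff 8); vs N: U (payoff 3); vs O: X (payoff 8).
Agent 2's best responses — vs U: M (payoff 8); vs V: L (payoff 6); vs W: N (payoff 4); vs X: O (payoff 8).
The only mutual best response is (X, O); neither player gains by switching there.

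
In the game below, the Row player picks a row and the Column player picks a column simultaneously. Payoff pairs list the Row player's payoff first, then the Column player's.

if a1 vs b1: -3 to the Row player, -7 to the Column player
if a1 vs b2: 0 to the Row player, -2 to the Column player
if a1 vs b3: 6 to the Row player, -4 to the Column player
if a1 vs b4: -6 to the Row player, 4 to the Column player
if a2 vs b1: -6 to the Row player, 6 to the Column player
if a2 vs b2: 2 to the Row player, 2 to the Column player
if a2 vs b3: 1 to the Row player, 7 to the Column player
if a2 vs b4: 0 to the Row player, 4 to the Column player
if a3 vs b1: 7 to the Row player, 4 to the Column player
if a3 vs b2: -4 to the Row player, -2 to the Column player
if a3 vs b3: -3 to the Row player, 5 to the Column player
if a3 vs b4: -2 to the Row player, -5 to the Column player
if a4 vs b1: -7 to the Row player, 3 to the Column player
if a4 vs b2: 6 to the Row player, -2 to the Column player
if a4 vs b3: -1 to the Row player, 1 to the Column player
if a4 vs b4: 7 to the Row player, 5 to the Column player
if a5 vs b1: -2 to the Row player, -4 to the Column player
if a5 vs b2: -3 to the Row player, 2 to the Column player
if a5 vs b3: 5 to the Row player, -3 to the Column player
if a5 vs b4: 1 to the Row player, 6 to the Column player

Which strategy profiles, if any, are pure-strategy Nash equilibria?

(a4, b4)

A profile is a Nash equilibrium when each player is best-responding to the other.
The Row player's best responses — vs b1: a3 (payoff 7); vs b2: a4 (payoff 6); vs b3: a1 (payoff 6); vs b4: a4 (payoff 7).
The Column player's best responses — vs a1: b4 (payoff 4); vs a2: b3 (payoff 7); vs a3: b3 (payoff 5); vs a4: b4 (payoff 5); vs a5: b4 (payoff 6).
The only mutual best response is (a4, b4); neither player gains by switching there.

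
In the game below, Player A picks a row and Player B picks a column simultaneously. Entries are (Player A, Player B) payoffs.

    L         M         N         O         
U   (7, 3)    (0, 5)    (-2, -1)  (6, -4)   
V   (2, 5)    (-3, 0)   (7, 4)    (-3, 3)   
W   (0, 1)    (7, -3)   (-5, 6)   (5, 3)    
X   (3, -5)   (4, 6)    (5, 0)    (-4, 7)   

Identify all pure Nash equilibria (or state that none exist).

Find each player's best response to every opponent strategy; NE are the intersections.
Player A's best responses — vs L: U (payoff 7); vs M: W (payoff 7); vs N: V (payoff 7); vs O: U (payoff 6).
Player B's best responses — vs U: M (payoff 5); vs V: L (payoff 5); vs W: N (payoff 6); vs X: O (payoff 7).
No cell has both players best-responding. For instance, Player A's best reply to M is W, but against W Player B prefers N over M.

There is no pure-strategy Nash equilibrium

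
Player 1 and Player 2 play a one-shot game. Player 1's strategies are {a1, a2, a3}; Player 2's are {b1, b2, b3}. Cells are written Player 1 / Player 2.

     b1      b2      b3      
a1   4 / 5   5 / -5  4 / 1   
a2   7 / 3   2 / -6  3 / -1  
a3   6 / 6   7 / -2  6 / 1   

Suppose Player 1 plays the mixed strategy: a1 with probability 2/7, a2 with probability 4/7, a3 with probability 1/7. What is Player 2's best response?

Compute Player 2's expected payoff from each pure strategy against the given mix.
b1: (2/7)·5 + (4/7)·3 + (1/7)·6 = 4
b2: (2/7)·(-5) + (4/7)·(-6) + (1/7)·(-2) = -36/7
b3: (2/7)·1 + (4/7)·(-1) + (1/7)·1 = -1/7
Highest expected payoff is 4, from b1.

b1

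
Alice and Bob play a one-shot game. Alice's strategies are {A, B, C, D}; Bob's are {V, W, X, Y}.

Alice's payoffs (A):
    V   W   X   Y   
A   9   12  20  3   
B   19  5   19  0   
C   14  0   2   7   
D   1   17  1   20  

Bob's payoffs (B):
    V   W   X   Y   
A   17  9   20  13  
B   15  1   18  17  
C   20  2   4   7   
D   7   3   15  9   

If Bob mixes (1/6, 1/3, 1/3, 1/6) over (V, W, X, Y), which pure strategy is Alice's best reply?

A

Compute Alice's expected payoff from each pure strategy against the given mix.
A: (1/6)·9 + (1/3)·12 + (1/3)·20 + (1/6)·3 = 38/3
B: (1/6)·19 + (1/3)·5 + (1/3)·19 + (1/6)·0 = 67/6
C: (1/6)·14 + (1/3)·0 + (1/3)·2 + (1/6)·7 = 25/6
D: (1/6)·1 + (1/3)·17 + (1/3)·1 + (1/6)·20 = 19/2
Highest expected payoff is 38/3, from A.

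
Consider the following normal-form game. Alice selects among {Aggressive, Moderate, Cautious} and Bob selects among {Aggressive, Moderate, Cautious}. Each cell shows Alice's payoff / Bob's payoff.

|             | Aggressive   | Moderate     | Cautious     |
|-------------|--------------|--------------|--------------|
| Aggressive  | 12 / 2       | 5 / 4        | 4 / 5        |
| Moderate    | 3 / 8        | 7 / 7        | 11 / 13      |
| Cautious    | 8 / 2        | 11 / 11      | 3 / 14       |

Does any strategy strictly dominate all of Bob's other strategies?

Check whether one of Bob's strategies beats all alternatives regardless of what the opponent does.
Cautious strictly dominates: vs Aggressive: 5 > each of {2, 4}; vs Moderate: 13 > each of {8, 7}; vs Cautious: 14 > each of {2, 11}.

Cautious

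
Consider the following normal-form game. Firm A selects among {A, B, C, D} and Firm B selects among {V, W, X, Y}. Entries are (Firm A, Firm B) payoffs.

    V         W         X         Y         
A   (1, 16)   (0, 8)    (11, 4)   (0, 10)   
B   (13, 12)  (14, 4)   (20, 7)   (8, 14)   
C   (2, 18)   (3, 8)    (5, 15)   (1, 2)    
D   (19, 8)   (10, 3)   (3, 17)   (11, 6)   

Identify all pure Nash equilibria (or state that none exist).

Find each player's best response to every opponent strategy; NE are the intersections.
Firm A's best responses — vs V: D (payoff 19); vs W: B (payoff 14); vs X: B (payoff 20); vs Y: D (payoff 11).
Firm B's best responses — vs A: V (payoff 16); vs B: Y (payoff 14); vs C: V (payoff 18); vs D: X (payoff 17).
No cell has both players best-responding. For instance, Firm A's best reply to V is D, but against D Firm B prefers X over V.

No pure-strategy Nash equilibrium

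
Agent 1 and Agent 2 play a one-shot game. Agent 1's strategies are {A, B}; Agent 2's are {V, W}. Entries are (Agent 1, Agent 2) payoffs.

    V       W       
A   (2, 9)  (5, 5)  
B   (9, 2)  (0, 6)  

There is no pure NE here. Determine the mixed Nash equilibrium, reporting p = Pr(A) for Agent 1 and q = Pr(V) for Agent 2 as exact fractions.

Each player's mixing probability is pinned down by making the *other* player indifferent.
Agent 2 indifferent between V and W: p·9 + (1−p)·2 = p·5 + (1−p)·6 ⟹ 2 + 7p = 6 + (-1)p ⟹ p = 1/2.
Agent 1 indifferent between A and B: q·2 + (1−q)·5 = q·9 + (1−q)·0 ⟹ 5 + (-3)q = 0 + 9q ⟹ q = 5/12.

p = 1/2, q = 5/12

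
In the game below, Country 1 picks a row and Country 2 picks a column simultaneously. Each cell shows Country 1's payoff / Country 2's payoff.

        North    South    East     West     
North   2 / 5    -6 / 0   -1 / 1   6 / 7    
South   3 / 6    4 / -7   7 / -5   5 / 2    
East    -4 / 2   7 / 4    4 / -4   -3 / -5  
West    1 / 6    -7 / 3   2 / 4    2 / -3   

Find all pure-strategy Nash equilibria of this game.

Find each player's best response to every opponent strategy; NE are the intersections.
Country 1's best responses — vs North: South (payoff 3); vs South: East (payoff 7); vs East: South (payoff 7); vs West: North (payoff 6).
Country 2's best responses — vs North: West (payoff 7); vs South: North (payoff 6); vs East: South (payoff 4); vs West: North (payoff 6).
Mutual best responses occur at (North, West), (South, North), and (East, South); at each, neither player gains by switching.

(North, West), (South, North), and (East, South)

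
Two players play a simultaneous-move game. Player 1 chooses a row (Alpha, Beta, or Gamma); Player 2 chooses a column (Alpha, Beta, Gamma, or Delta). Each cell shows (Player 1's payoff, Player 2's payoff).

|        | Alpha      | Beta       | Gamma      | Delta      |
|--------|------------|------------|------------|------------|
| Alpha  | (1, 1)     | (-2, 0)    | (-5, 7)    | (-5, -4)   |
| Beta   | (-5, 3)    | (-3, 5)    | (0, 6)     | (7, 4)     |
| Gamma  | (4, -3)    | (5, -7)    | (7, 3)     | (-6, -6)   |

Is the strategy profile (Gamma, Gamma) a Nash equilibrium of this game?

Yes

Holding Player 2 at Gamma: Player 1 gets 7 from Gamma, versus -5 from Alpha, 0 from Beta. No profitable deviation for Player 1.
Holding Player 1 at Gamma: Player 2 gets 3 from Gamma, versus -3 from Alpha, -7 from Beta, -6 from Delta. No profitable deviation for Player 2 either.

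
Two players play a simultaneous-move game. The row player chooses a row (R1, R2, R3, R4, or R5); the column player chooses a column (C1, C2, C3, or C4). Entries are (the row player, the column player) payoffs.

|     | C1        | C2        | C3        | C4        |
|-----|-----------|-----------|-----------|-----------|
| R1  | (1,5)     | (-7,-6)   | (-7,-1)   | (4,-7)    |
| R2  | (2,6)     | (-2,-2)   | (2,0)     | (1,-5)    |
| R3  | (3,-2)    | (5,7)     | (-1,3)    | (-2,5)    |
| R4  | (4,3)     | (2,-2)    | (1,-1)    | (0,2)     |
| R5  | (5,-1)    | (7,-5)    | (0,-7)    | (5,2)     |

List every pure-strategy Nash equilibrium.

Check mutual best responses: a cell is a NE iff neither player can gain by unilaterally deviating.
The row player's best responses — vs C1: R5 (payoff 5); vs C2: R5 (payoff 7); vs C3: R2 (payoff 2); vs C4: R5 (payoff 5).
The column player's best responses — vs R1: C1 (payoff 5); vs R2: C1 (payoff 6); vs R3: C2 (payoff 7); vs R4: C1 (payoff 3); vs R5: C4 (payoff 2).
The only mutual best response is (R5, C4); neither player gains by switching there.

(R5, C4)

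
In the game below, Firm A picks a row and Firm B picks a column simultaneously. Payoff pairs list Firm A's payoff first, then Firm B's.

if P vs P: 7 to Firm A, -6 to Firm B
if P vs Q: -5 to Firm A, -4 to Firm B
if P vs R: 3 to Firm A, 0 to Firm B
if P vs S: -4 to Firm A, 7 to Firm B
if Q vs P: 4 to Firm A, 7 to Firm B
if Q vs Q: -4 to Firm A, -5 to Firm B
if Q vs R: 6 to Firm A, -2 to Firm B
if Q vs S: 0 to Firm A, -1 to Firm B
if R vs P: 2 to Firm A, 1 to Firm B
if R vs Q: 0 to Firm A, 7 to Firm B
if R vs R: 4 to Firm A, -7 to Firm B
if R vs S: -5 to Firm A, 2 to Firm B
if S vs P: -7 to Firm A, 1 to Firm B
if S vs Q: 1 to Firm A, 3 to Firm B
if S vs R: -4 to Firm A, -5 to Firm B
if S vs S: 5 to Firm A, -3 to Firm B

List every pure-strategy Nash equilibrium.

(S, Q)

A profile is a Nash equilibrium when each player is best-responding to the other.
Firm A's best responses — vs P: P (payoff 7); vs Q: S (payoff 1); vs R: Q (payoff 6); vs S: S (payoff 5).
Firm B's best responses — vs P: S (payoff 7); vs Q: P (payoff 7); vs R: Q (payoff 7); vs S: Q (payoff 3).
The only mutual best response is (S, Q); neither player gains by switching there.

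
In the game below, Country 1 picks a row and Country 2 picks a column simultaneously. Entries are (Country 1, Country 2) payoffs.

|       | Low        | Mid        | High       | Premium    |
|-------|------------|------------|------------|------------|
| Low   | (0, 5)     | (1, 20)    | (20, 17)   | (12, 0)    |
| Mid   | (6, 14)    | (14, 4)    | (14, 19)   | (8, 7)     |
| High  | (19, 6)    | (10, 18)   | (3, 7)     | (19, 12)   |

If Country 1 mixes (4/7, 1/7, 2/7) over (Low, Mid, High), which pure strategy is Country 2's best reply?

Mid

Country 2's best reply maximizes expected payoff against the mix.
Low: (4/7)·5 + (1/7)·14 + (2/7)·6 = 46/7
Mid: (4/7)·20 + (1/7)·4 + (2/7)·18 = 120/7
High: (4/7)·17 + (1/7)·19 + (2/7)·7 = 101/7
Premium: (4/7)·0 + (1/7)·7 + (2/7)·12 = 31/7
Highest expected payoff is 120/7, from Mid.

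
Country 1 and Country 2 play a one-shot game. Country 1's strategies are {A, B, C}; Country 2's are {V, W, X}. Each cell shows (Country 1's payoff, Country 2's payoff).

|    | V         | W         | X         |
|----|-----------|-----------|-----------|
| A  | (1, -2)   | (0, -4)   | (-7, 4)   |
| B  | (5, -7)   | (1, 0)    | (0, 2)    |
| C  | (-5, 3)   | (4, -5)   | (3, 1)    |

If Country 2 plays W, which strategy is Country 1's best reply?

C

With Country 2 fixed at W, Country 1's payoffs are: A → 0, B → 1, C → 4.
The maximum is 4, achieved by C.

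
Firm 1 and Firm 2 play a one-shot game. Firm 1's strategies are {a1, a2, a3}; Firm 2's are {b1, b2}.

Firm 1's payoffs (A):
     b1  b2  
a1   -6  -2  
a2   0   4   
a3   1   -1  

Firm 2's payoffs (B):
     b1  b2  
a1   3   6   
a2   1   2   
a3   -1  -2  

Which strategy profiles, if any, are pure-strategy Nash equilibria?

A profile is a Nash equilibrium when each player is best-responding to the other.
Firm 1's best responses — vs b1: a3 (payoff 1); vs b2: a2 (payoff 4).
Firm 2's best responses — vs a1: b2 (payoff 6); vs a2: b2 (payoff 2); vs a3: b1 (payoff -1).
Mutual best responses occur at (a2, b2) and (a3, b1); at each, neither player gains by switching.

(a2, b2) and (a3, b1)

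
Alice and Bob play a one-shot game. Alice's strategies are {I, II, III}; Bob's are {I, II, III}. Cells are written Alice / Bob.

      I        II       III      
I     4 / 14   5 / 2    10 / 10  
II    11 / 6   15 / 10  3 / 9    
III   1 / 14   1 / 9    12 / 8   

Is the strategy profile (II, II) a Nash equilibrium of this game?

Yes

Holding Bob at II: Alice gets 15 from II, versus 5 from I, 1 from III. No profitable deviation for Alice.
Holding Alice at II: Bob gets 10 from II, versus 6 from I, 9 from III. No profitable deviation for Bob either.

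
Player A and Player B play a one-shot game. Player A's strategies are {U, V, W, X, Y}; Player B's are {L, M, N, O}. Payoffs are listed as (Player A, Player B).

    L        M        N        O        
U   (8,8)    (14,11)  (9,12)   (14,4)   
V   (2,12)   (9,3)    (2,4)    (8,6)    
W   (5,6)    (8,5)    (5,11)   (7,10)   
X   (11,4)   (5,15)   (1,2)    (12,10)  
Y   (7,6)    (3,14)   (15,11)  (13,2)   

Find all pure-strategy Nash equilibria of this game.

No pure-strategy Nash equilibrium

A profile is a Nash equilibrium when each player is best-responding to the other.
Player A's best responses — vs L: X (payoff 11); vs M: U (payoff 14); vs N: Y (payoff 15); vs O: U (payoff 14).
Player B's best responses — vs U: N (payoff 12); vs V: L (payoff 12); vs W: N (payoff 11); vs X: M (payoff 15); vs Y: M (payoff 14).
No cell has both players best-responding. For instance, Player A's best reply to L is X, but against X Player B prefers M over L.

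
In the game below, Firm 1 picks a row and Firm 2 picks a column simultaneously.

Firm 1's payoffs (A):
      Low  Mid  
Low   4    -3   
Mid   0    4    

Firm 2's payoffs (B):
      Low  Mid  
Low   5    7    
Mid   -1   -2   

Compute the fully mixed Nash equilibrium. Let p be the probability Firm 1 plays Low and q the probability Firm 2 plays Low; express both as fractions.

p = 1/3, q = 7/11

Each player's mixing probability is pinned down by making the *other* player indifferent.
Firm 2 indifferent between Low and Mid: p·5 + (1−p)·(-1) = p·7 + (1−p)·(-2) ⟹ (-1) + 6p = (-2) + 9p ⟹ p = 1/3.
Firm 1 indifferent between Low and Mid: q·4 + (1−q)·(-3) = q·0 + (1−q)·4 ⟹ (-3) + 7q = 4 + (-4)q ⟹ q = 7/11.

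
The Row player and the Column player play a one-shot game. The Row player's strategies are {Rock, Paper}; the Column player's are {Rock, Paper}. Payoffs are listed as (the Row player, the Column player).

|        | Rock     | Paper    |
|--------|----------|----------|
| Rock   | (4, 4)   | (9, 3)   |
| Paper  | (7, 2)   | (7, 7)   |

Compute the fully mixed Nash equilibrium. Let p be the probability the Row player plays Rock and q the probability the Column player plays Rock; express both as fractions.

In a mixed NE each player is indifferent between their pure strategies, so the opponent's mix sets the indifference.
The Column player indifferent between Rock and Paper: p·4 + (1−p)·2 = p·3 + (1−p)·7 ⟹ 2 + 2p = 7 + (-4)p ⟹ p = 5/6.
The Row player indifferent between Rock and Paper: q·4 + (1−q)·9 = q·7 + (1−q)·7 ⟹ 9 + (-5)q = 7 + 0q ⟹ q = 2/5.

p = 5/6, q = 2/5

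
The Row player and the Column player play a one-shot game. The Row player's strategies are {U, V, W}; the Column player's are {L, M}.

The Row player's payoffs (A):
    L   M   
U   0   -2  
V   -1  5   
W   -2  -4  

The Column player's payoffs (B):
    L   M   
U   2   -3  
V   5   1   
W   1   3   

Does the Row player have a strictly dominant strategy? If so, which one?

Check whether one of the Row player's strategies beats all alternatives regardless of what the opponent does.
U is not dominant: against M, V gives 5 > -2.
V is not dominant: against L, U gives 0 > -1.
W is not dominant: against L, U gives 0 > -2.
No single strategy is best against every opponent action.

None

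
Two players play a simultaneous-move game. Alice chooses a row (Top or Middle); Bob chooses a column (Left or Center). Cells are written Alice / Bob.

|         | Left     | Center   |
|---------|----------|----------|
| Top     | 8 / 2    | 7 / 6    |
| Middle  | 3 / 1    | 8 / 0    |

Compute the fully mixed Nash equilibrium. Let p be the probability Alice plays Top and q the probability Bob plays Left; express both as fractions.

p = 1/5, q = 1/6

Each player's mixing probability is pinned down by making the *other* player indifferent.
Bob indifferent between Left and Center: p·2 + (1−p)·1 = p·6 + (1−p)·0 ⟹ 1 + 1p = 0 + 6p ⟹ p = 1/5.
Alice indifferent between Top and Middle: q·8 + (1−q)·7 = q·3 + (1−q)·8 ⟹ 7 + 1q = 8 + (-5)q ⟹ q = 1/6.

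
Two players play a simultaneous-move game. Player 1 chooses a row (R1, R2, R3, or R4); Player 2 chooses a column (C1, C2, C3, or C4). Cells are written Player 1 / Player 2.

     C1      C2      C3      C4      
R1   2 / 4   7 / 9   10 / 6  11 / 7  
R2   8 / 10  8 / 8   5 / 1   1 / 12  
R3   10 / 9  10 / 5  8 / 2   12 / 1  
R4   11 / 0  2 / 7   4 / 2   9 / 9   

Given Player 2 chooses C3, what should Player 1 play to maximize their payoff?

With Player 2 fixed at C3, Player 1's payoffs are: R1 → 10, R2 → 5, R3 → 8, R4 → 4.
The maximum is 10, achieved by R1.

R1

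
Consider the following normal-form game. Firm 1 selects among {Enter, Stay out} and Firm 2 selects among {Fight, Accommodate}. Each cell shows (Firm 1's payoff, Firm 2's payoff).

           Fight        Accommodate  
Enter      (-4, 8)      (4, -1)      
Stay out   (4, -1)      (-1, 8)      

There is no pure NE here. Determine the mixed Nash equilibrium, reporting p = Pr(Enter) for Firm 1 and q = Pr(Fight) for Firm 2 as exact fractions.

p = 1/2, q = 5/13

Each player's mixing probability is pinned down by making the *other* player indifferent.
Firm 2 indifferent between Fight and Accommodate: p·8 + (1−p)·(-1) = p·(-1) + (1−p)·8 ⟹ (-1) + 9p = 8 + (-9)p ⟹ p = 1/2.
Firm 1 indifferent between Enter and Stay out: q·(-4) + (1−q)·4 = q·4 + (1−q)·(-1) ⟹ 4 + (-8)q = (-1) + 5q ⟹ q = 5/13.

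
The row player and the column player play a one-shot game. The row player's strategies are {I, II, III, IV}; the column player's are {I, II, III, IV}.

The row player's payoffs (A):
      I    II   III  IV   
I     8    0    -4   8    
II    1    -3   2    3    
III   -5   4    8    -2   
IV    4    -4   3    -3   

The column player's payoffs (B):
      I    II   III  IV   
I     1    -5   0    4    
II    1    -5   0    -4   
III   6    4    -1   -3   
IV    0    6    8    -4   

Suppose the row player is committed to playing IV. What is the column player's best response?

With the row player fixed at IV, the column player's payoffs are: I → 0, II → 6, III → 8, IV → -4.
The maximum is 8, achieved by III.

III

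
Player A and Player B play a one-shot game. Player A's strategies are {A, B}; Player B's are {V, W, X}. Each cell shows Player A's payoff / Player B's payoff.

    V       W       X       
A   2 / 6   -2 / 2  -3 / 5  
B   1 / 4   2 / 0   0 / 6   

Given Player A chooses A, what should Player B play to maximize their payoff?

With Player A fixed at A, Player B's payoffs are: V → 6, W → 2, X → 5.
The maximum is 6, achieved by V.

V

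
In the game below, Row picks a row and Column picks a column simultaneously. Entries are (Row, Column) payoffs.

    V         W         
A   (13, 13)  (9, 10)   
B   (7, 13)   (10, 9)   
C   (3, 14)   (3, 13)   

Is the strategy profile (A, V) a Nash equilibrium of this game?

Holding Column at V: Row gets 13 from A, versus 7 from B, 3 from C. No profitable deviation for Row.
Holding Row at A: Column gets 13 from V, versus 10 from W. No profitable deviation for Column either.

Yes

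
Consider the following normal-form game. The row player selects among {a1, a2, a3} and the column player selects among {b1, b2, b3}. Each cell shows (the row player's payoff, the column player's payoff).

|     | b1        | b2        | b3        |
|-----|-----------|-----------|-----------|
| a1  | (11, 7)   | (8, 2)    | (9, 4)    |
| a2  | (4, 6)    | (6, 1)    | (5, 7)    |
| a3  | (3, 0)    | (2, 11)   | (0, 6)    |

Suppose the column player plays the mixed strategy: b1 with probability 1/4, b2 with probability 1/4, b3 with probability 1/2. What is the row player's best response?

Compute the row player's expected payoff from each pure strategy against the given mix.
a1: (1/4)·11 + (1/4)·8 + (1/2)·9 = 37/4
a2: (1/4)·4 + (1/4)·6 + (1/2)·5 = 5
a3: (1/4)·3 + (1/4)·2 + (1/2)·0 = 5/4
Highest expected payoff is 37/4, from a1.

a1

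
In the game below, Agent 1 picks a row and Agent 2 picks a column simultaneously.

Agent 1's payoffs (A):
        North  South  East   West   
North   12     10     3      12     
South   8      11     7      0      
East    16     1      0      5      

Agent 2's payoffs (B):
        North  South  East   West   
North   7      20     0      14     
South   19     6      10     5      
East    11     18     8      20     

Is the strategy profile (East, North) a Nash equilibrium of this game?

No

Holding Agent 2 at North: Agent 1 gets 16 from East, versus 12 from North, 8 from South. No profitable deviation for Agent 1.
Holding Agent 1 at East: Agent 2 gets 11 from North but could get 20 by switching to West. Agent 2 has a profitable deviation.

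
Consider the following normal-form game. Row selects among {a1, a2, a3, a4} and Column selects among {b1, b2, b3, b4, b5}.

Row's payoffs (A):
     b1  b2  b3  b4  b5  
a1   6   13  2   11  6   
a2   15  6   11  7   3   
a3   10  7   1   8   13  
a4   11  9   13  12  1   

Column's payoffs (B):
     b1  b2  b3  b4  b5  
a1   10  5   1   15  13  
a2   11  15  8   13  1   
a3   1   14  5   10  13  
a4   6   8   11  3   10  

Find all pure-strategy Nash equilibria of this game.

Find each player's best response to every opponent strategy; NE are the intersections.
Row's best responses — vs b1: a2 (payoff 15); vs b2: a1 (payoff 13); vs b3: a4 (payoff 13); vs b4: a4 (payoff 12); vs b5: a3 (payoff 13).
Column's best responses — vs a1: b4 (payoff 15); vs a2: b2 (payoff 15); vs a3: b2 (payoff 14); vs a4: b3 (payoff 11).
The only mutual best response is (a4, b3); neither player gains by switching there.

(a4, b3)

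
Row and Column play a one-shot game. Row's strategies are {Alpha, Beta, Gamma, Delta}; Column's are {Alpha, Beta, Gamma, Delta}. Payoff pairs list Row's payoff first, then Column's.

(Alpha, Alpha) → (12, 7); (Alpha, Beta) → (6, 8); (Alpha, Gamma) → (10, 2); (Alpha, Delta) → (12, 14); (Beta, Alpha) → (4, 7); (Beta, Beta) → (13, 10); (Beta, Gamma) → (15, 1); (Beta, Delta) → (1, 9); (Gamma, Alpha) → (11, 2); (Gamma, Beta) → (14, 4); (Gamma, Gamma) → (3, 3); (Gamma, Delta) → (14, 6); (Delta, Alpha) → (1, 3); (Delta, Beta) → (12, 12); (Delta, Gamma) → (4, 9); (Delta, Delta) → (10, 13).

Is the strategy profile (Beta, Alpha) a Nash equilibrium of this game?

No

Holding Column at Alpha: Row gets 4 from Beta but could get 12 by switching to Alpha. Row has a profitable deviation.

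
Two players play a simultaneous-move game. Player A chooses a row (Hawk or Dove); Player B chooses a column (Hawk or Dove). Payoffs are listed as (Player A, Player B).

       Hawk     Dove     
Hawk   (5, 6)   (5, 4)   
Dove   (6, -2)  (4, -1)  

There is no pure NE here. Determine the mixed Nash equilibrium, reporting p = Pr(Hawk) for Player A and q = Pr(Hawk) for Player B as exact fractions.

p = 1/3, q = 1/2

Each player's mixing probability is pinned down by making the *other* player indifferent.
Player B indifferent between Hawk and Dove: p·6 + (1−p)·(-2) = p·4 + (1−p)·(-1) ⟹ (-2) + 8p = (-1) + 5p ⟹ p = 1/3.
Player A indifferent between Hawk and Dove: q·5 + (1−q)·5 = q·6 + (1−q)·4 ⟹ 5 + 0q = 4 + 2q ⟹ q = 1/2.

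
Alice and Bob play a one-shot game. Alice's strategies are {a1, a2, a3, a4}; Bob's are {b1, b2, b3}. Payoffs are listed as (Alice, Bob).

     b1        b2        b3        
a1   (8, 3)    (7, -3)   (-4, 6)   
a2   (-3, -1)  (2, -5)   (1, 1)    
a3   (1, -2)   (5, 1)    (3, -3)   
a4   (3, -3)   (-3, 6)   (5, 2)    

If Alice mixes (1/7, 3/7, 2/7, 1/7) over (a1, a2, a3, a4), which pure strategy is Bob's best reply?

b3

Compute Bob's expected payoff from each pure strategy against the given mix.
b1: (1/7)·3 + (3/7)·(-1) + (2/7)·(-2) + (1/7)·(-3) = -1
b2: (1/7)·(-3) + (3/7)·(-5) + (2/7)·1 + (1/7)·6 = -10/7
b3: (1/7)·6 + (3/7)·1 + (2/7)·(-3) + (1/7)·2 = 5/7
Highest expected payoff is 5/7, from b3.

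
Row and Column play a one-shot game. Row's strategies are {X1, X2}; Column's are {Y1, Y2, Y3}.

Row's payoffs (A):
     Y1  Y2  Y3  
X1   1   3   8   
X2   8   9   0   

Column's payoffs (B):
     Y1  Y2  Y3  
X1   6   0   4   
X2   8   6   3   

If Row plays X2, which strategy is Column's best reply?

With Row fixed at X2, Column's payoffs are: Y1 → 8, Y2 → 6, Y3 → 3.
The maximum is 8, achieved by Y1.

Y1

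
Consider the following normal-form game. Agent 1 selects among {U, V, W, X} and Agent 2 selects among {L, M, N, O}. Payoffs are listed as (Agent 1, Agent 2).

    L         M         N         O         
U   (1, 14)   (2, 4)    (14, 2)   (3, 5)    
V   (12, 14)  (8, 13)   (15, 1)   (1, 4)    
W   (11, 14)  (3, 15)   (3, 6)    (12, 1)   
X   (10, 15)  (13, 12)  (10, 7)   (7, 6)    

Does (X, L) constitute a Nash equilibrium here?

Holding Agent 2 at L: Agent 1 gets 10 from X but could get 12 by switching to V. Agent 1 has a profitable deviation.

No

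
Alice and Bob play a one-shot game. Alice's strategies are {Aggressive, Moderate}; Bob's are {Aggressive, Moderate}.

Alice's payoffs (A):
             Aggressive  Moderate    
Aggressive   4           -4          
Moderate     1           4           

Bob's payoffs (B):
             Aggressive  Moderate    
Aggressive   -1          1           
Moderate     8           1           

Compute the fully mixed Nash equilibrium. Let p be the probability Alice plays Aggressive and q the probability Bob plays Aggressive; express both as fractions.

p = 7/9, q = 8/11

In a mixed NE each player is indifferent between their pure strategies, so the opponent's mix sets the indifference.
Bob indifferent between Aggressive and Moderate: p·(-1) + (1−p)·8 = p·1 + (1−p)·1 ⟹ 8 + (-9)p = 1 + 0p ⟹ p = 7/9.
Alice indifferent between Aggressive and Moderate: q·4 + (1−q)·(-4) = q·1 + (1−q)·4 ⟹ (-4) + 8q = 4 + (-3)q ⟹ q = 8/11.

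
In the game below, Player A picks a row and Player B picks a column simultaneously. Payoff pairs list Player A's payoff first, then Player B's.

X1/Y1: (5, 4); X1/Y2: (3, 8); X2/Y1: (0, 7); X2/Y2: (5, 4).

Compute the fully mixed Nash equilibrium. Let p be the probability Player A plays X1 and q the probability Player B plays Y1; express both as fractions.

p = 3/7, q = 2/7

In a mixed NE each player is indifferent between their pure strategies, so the opponent's mix sets the indifference.
Player B indifferent between Y1 and Y2: p·4 + (1−p)·7 = p·8 + (1−p)·4 ⟹ 7 + (-3)p = 4 + 4p ⟹ p = 3/7.
Player A indifferent between X1 and X2: q·5 + (1−q)·3 = q·0 + (1−q)·5 ⟹ 3 + 2q = 5 + (-5)q ⟹ q = 2/7.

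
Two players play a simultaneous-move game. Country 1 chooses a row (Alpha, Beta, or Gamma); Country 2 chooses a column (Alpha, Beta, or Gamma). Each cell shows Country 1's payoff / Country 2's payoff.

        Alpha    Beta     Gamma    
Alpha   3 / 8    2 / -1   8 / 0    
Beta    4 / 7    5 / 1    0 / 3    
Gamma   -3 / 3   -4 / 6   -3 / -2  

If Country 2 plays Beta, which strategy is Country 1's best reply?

With Country 2 fixed at Beta, Country 1's payoffs are: Alpha → 2, Beta → 5, Gamma → -4.
The maximum is 5, achieved by Beta.

Beta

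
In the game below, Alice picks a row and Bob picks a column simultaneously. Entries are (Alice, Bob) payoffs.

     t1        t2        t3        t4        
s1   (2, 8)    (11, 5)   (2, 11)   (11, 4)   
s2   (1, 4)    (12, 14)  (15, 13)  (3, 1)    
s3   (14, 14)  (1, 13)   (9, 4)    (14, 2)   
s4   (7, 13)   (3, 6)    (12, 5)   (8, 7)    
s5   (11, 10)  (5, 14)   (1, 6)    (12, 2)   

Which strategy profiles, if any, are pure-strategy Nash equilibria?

A profile is a Nash equilibrium when each player is best-responding to the other.
Alice's best responses — vs t1: s3 (payoff 14); vs t2: s2 (payoff 12); vs t3: s2 (payoff 15); vs t4: s3 (payoff 14).
Bob's best responses — vs s1: t3 (payoff 11); vs s2: t2 (payoff 14); vs s3: t1 (payoff 14); vs s4: t1 (payoff 13); vs s5: t2 (payoff 14).
Mutual best responses occur at (s2, t2) and (s3, t1); at each, neither player gains by switching.

(s2, t2) and (s3, t1)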